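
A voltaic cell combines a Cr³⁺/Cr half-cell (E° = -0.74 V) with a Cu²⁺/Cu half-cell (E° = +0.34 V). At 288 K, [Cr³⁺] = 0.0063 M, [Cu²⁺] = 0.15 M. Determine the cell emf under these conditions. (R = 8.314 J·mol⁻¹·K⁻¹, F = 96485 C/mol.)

The Cu²⁺/Cu couple has the higher reduction potential and acts as the cathode, so E°_cell = +0.34 − (-0.74) = 1.08 V.
Balancing electrons gives n = 6; the reaction quotient is Q = [Cr³⁺]^2/[Cu²⁺]^3 = 0.0118.
E = E° − (RT/nF) ln Q = 1.08 − (8.314×288)/(6×96485) × (-4.443) = 1.080 + 0.018 = 1.098 V.

1.10 V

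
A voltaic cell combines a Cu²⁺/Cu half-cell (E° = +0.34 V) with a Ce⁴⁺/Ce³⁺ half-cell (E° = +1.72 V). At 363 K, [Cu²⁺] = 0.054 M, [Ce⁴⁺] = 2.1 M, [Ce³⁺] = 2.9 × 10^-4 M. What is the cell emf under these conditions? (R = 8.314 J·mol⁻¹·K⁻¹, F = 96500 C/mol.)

The Ce⁴⁺/Ce³⁺ couple has the higher reduction potential and acts as the cathode, so E°_cell = +1.72 − (+0.34) = 1.38 V.
Balancing electrons gives n = 2; the reaction quotient is Q = [Cu²⁺]·[Ce³⁺]^2/[Ce⁴⁺]^2 = 1.03 × 10^-9.
E = E° − (RT/nF) ln Q = 1.38 − (8.314×363)/(2×96500) × (-20.694) = 1.380 + 0.324 = 1.704 V.

1.70 V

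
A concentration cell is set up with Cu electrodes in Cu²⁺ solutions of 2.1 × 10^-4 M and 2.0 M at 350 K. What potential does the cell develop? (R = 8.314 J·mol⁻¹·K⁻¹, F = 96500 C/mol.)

Both half-cells are Cu²⁺/Cu, so E°_cell = 0. The concentrated side is the cathode; the cell reaction moves Cu²⁺ from high to low concentration with n = 2.
Q = [Cu²⁺]_dilute/[Cu²⁺]_conc = 2.1 × 10^-4/2.0 = 1.05 × 10^-4.
E = 0 − (RT/nF) ln Q = −((8.314×350)/(2×96500))(-9.162) = 0.1381 V.

0.14 V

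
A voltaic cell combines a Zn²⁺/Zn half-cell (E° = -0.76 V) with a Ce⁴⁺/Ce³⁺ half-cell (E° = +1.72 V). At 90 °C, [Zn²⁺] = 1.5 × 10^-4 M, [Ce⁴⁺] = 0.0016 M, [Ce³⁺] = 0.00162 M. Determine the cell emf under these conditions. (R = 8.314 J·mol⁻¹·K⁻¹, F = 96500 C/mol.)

The Ce⁴⁺/Ce³⁺ couple has the higher reduction potential and acts as the cathode, so E°_cell = +1.72 − (-0.76) = 2.48 V.
Balancing electrons gives n = 2; the reaction quotient is Q = [Zn²⁺]·[Ce³⁺]^2/[Ce⁴⁺]^2 = 1.54 × 10^-4.
E = E° − (RT/nF) ln Q = 2.48 − (8.314×363)/(2×96500) × (-8.780) = 2.480 + 0.137 = 2.617 V.

2.62 V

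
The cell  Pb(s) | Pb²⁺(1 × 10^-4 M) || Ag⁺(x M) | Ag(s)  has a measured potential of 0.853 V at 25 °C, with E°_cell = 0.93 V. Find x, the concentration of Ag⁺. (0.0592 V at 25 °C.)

5 × 10^-4 M

From the Nernst equation, log Q = n(E° − E)/0.0592 = 2(0.93 − 0.853)/0.0592 = 2.601, so Q = 399.
With Q = [Pb²⁺]/[Ag⁺]^2 and the known concentrations, [Ag⁺]^2 in the denominator gives [Ag⁺] = 5 × 10^-4 M.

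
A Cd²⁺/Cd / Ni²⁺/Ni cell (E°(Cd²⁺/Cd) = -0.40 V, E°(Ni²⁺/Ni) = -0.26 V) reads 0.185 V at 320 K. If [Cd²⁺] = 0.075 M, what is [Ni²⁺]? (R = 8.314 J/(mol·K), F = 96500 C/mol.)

2.0 M

From the Nernst equation, ln Q = nF(E° − E)/RT = 2×96500×(0.14 − 0.185)/(8.314×320) = -3.264, so Q = 0.0382.
With Q = [Cd²⁺]/[Ni²⁺] and the known concentrations, [Ni²⁺] in the denominator gives [Ni²⁺] = 2.0 M.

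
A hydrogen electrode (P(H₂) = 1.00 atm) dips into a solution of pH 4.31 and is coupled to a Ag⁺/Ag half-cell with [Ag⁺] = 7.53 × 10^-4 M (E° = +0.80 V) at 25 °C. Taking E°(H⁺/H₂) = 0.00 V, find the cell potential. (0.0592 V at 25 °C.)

The Ag⁺/Ag couple is the cathode, so E°_cell = 0.80 V; n = 2.
[H⁺] = 10^(−4.31) = 4.9 × 10^-5 M, and Q = [H⁺]^2 / ([Ag⁺]^2·P(H₂)) = 0.00423.
E = E° − (0.0592/2) log Q = 0.80 − (0.0592/2)(-2.374) = 0.870 V.

0.87 V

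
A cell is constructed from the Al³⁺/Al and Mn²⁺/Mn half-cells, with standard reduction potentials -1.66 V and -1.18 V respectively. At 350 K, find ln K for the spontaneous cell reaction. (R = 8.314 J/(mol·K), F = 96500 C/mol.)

E°_cell = -1.18 − (-1.66) = 0.48 V, with n = 6 electrons transferred.
At equilibrium E = 0, so the Nernst equation gives ln K = nFE°/RT = (6)(96500)(0.48)/((8.314)(350)) = 95.51.

ln K = 95.5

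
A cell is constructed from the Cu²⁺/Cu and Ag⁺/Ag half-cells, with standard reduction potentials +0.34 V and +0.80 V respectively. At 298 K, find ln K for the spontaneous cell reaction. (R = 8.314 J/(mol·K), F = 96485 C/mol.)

ln K = 35.8

E°_cell = +0.80 − (+0.34) = 0.46 V, with n = 2 electrons transferred.
At equilibrium E = 0, so the Nernst equation gives ln K = nFE°/RT = (2)(96485)(0.46)/((8.314)(298)) = 35.83.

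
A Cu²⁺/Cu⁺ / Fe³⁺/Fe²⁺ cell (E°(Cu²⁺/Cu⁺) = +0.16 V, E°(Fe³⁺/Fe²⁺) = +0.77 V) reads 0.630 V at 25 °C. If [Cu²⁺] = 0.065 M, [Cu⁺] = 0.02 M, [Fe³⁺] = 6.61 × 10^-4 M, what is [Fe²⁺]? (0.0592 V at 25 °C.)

9.3 × 10^-5 M

From the Nernst equation, log Q = n(E° − E)/0.0592 = 1(0.61 − 0.630)/0.0592 = -0.338, so Q = 0.459.
With Q = [Cu²⁺]·[Fe²⁺]/([Cu⁺]·[Fe³⁺]) and the known concentrations, [Fe²⁺] in the numerator gives [Fe²⁺] = 9.3 × 10^-5 M.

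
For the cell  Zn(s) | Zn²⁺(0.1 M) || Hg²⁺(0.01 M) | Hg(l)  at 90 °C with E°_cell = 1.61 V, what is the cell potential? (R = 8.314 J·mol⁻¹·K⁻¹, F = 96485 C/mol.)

Balancing electrons gives n = 2; the reaction quotient is Q = [Zn²⁺]/[Hg²⁺] = 10.0.
E = E° − (RT/nF) ln Q = 1.61 − (8.314×363)/(2×96485) × (2.303) = 1.610 − 0.036 = 1.574 V.

1.57 V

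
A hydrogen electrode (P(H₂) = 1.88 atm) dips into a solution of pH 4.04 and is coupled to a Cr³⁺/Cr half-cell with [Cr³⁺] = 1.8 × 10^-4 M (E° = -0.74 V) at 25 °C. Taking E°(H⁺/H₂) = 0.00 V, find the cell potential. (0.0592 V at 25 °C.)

The hydrogen couple is the cathode, so E°_cell = 0.74 V; n = 6.
[H⁺] = 10^(−4.04) = 9.1 × 10^-5 M, and Q = [Cr³⁺]^2·P(H₂)^3 / [H⁺]^6 = 3.74 × 10^17.
E = E° − (0.0592/6) log Q = 0.74 − (0.0592/6)(17.573) = 0.567 V.

0.57 V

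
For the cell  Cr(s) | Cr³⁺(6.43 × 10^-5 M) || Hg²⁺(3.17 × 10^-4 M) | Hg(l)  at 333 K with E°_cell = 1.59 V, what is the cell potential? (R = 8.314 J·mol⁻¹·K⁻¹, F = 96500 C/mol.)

1.57 V

Balancing electrons gives n = 6; the reaction quotient is Q = [Cr³⁺]^2/[Hg²⁺]^3 = 130.
E = E° − (RT/nF) ln Q = 1.59 − (8.314×333)/(6×96500) × (4.866) = 1.590 − 0.023 = 1.567 V.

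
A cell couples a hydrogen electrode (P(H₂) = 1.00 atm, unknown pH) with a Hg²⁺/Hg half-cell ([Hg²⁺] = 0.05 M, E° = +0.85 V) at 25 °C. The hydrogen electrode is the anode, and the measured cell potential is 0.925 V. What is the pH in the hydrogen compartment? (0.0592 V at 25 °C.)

pH = 1.92

E°_cell = 0.85 V and n = 2.
log Q = n(E° − E)/0.0592 = 2×(0.85 − 0.925)/0.0592 = -2.534.
With Q = [H⁺]^2 / ([Hg²⁺]·P(H₂)), solving for [H⁺] gives log[H⁺] = -1.917, so pH = 1.92.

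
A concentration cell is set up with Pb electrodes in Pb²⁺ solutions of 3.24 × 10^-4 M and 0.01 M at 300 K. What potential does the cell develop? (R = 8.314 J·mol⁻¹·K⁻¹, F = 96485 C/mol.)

Both half-cells are Pb²⁺/Pb, so E°_cell = 0. The concentrated side is the cathode; the cell reaction moves Pb²⁺ from high to low concentration with n = 2.
Q = [Pb²⁺]_dilute/[Pb²⁺]_conc = 3.24 × 10^-4/0.01 = 0.0324.
E = 0 − (RT/nF) ln Q = −((8.314×300)/(2×96485))(-3.430) = 0.0443 V.

0.044 V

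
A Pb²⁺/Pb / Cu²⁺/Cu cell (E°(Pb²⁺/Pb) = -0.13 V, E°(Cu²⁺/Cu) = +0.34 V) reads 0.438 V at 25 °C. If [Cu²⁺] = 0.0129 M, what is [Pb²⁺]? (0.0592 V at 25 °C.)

0.16 M

From the Nernst equation, log Q = n(E° − E)/0.0592 = 2(0.47 − 0.438)/0.0592 = 1.081, so Q = 12.1.
With Q = [Pb²⁺]/[Cu²⁺] and the known concentrations, [Pb²⁺] in the numerator gives [Pb²⁺] = 0.16 M.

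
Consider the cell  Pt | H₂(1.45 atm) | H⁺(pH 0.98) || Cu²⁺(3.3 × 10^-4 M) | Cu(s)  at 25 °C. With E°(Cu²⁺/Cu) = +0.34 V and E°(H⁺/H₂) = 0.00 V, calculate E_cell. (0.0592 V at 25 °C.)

0.30 V

The Cu²⁺/Cu couple is the cathode, so E°_cell = 0.34 V; n = 2.
[H⁺] = 10^(−0.98) = 0.10 M, and Q = [H⁺]^2 / ([Cu²⁺]·P(H₂)) = 22.9.
E = E° − (0.0592/2) log Q = 0.34 − (0.0592/2)(1.360) = 0.300 V.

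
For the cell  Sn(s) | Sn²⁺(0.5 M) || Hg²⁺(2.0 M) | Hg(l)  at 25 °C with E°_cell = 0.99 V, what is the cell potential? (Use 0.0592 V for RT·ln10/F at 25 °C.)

1.01 V

Balancing electrons gives n = 2; the reaction quotient is Q = [Sn²⁺]/[Hg²⁺] = 0.250.
At 25 °C, E = E° − (0.0592/n) log Q = 0.99 − (0.0592/2)(-0.602) = 0.990 + 0.018 = 1.008 V.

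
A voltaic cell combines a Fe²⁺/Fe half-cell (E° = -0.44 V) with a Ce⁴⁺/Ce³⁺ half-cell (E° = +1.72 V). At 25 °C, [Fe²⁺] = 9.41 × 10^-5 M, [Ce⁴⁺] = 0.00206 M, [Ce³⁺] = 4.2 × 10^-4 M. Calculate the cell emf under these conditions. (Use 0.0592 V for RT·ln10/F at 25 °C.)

2.32 V

The Ce⁴⁺/Ce³⁺ couple has the higher reduction potential and acts as the cathode, so E°_cell = +1.72 − (-0.44) = 2.16 V.
Balancing electrons gives n = 2; the reaction quotient is Q = [Fe²⁺]·[Ce³⁺]^2/[Ce⁴⁺]^2 = 3.91 × 10^-6.
At 25 °C, E = E° − (0.0592/n) log Q = 2.16 − (0.0592/2)(-5.408) = 2.160 + 0.160 = 2.320 V.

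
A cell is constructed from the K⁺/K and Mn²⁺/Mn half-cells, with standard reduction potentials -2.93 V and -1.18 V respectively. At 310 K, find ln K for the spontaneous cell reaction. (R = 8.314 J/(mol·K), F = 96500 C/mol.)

ln K = 131.0

E°_cell = -1.18 − (-2.93) = 1.75 V, with n = 2 electrons transferred.
At equilibrium E = 0, so the Nernst equation gives ln K = nFE°/RT = (2)(96500)(1.75)/((8.314)(310)) = 131.05.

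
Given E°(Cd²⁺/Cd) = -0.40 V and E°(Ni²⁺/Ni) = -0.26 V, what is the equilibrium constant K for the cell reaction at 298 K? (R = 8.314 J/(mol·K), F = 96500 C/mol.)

5.4 × 10^4

E°_cell = -0.26 − (-0.40) = 0.14 V, with n = 2 electrons transferred.
At equilibrium E = 0, so the Nernst equation gives ln K = nFE°/RT = (2)(96500)(0.14)/((8.314)(298)) = 10.91.
K = e^10.91 = 5.4 × 10^4.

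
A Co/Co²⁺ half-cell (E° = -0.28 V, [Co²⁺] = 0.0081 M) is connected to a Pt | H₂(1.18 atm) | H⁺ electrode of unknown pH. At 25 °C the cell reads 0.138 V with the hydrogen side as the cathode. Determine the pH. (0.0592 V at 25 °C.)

E°_cell = 0.28 V and n = 2.
log Q = n(E° − E)/0.0592 = 2×(0.28 − 0.138)/0.0592 = 4.797.
With Q = [Co²⁺]·P(H₂) / [H⁺]^2, solving for [H⁺] gives log[H⁺] = -3.408, so pH = 3.41.

pH = 3.41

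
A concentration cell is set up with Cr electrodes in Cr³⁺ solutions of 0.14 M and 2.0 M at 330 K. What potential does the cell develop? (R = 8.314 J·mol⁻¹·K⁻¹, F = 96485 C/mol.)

0.025 V

Both half-cells are Cr³⁺/Cr, so E°_cell = 0. The concentrated side is the cathode; the cell reaction moves Cr³⁺ from high to low concentration with n = 3.
Q = [Cr³⁺]_dilute/[Cr³⁺]_conc = 0.14/2.0 = 0.0700.
E = 0 − (RT/nF) ln Q = −((8.314×330)/(3×96485))(-2.659) = 0.0252 V.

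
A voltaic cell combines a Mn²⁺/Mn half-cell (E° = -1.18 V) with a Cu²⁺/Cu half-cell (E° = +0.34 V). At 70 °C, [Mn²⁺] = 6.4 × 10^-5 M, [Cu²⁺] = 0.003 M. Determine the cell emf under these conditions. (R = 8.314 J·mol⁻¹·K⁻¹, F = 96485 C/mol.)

The Cu²⁺/Cu couple has the higher reduction potential and acts as the cathode, so E°_cell = +0.34 − (-1.18) = 1.52 V.
Balancing electrons gives n = 2; the reaction quotient is Q = [Mn²⁺]/[Cu²⁺] = 0.0213.
E = E° − (RT/nF) ln Q = 1.52 − (8.314×343)/(2×96485) × (-3.847) = 1.520 + 0.057 = 1.577 V.

1.58 V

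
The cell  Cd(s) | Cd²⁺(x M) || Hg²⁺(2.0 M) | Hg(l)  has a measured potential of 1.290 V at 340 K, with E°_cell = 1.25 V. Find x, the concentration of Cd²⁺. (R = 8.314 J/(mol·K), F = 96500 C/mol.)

0.13 M

From the Nernst equation, ln Q = nF(E° − E)/RT = 2×96500×(1.25 − 1.290)/(8.314×340) = -2.731, so Q = 0.0652.
With Q = [Cd²⁺]/[Hg²⁺] and the known concentrations, [Cd²⁺] in the numerator gives [Cd²⁺] = 0.13 M.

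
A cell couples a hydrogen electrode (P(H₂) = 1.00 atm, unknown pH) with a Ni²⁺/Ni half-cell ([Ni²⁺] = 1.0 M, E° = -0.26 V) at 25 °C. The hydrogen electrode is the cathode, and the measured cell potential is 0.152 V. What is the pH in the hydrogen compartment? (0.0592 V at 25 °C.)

E°_cell = 0.26 V and n = 2.
log Q = n(E° − E)/0.0592 = 2×(0.26 − 0.152)/0.0592 = 3.649.
With Q = [Ni²⁺]·P(H₂) / [H⁺]^2, solving for [H⁺] gives log[H⁺] = -1.824, so pH = 1.82.

pH = 1.82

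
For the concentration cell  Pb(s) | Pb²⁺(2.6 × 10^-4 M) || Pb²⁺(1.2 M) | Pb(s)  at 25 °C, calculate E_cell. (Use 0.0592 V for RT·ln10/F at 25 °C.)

Both half-cells are Pb²⁺/Pb, so E°_cell = 0. The concentrated side is the cathode; the cell reaction moves Pb²⁺ from high to low concentration with n = 2.
Q = [Pb²⁺]_dilute/[Pb²⁺]_conc = 2.6 × 10^-4/1.2 = 2.17 × 10^-4.
E = 0 − (0.0592/2) log Q = −(0.0592/2)(-3.664) = 0.1085 V.

0.11 V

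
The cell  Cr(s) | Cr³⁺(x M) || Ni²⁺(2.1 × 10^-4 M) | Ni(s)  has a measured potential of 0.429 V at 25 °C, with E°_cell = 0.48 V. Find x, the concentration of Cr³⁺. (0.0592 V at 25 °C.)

From the Nernst equation, log Q = n(E° − E)/0.0592 = 6(0.48 − 0.429)/0.0592 = 5.169, so Q = 1.48 × 10^5.
With Q = [Cr³⁺]^2/[Ni²⁺]^3 and the known concentrations, [Cr³⁺]^2 in the numerator gives [Cr³⁺] = 0.0012 M.

0.0012 M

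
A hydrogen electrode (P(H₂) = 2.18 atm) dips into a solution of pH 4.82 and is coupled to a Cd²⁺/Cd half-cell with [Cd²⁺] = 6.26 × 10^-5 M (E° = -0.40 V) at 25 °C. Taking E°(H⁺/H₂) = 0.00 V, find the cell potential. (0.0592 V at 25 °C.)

0.23 V

The hydrogen couple is the cathode, so E°_cell = 0.40 V; n = 2.
[H⁺] = 10^(−4.82) = 1.5 × 10^-5 M, and Q = [Cd²⁺]·P(H₂) / [H⁺]^2 = 5.96 × 10^5.
E = E° − (0.0592/2) log Q = 0.40 − (0.0592/2)(5.775) = 0.229 V.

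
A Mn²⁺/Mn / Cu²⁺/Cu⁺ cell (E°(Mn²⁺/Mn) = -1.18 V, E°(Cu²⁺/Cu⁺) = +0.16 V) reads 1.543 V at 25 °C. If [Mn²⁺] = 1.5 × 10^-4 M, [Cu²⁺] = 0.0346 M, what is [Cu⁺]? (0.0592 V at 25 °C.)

From the Nernst equation, log Q = n(E° − E)/0.0592 = 2(1.34 − 1.543)/0.0592 = -6.858, so Q = 1.39 × 10^-7.
With Q = [Mn²⁺]·[Cu⁺]^2/[Cu²⁺]^2 and the known concentrations, [Cu⁺]^2 in the numerator gives [Cu⁺] = 0.0011 M.

0.0011 M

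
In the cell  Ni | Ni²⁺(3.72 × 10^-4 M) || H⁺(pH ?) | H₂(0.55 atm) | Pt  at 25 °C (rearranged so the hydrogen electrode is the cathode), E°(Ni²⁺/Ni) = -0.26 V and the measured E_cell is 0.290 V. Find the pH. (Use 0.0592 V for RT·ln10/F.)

pH = 1.34

E°_cell = 0.26 V and n = 2.
log Q = n(E° − E)/0.0592 = 2×(0.26 − 0.290)/0.0592 = -1.014.
With Q = [Ni²⁺]·P(H₂) / [H⁺]^2, solving for [H⁺] gives log[H⁺] = -1.338, so pH = 1.34.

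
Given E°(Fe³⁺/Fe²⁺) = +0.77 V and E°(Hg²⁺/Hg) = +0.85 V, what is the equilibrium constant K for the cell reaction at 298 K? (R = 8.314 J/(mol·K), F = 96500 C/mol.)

510

E°_cell = +0.85 − (+0.77) = 0.08 V, with n = 2 electrons transferred.
At equilibrium E = 0, so the Nernst equation gives ln K = nFE°/RT = (2)(96500)(0.08)/((8.314)(298)) = 6.23.
K = e^6.23 = 510.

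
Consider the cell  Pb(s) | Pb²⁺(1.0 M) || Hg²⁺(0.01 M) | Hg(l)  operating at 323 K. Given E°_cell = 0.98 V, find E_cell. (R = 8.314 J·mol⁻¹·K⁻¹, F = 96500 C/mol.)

0.916 V

Balancing electrons gives n = 2; the reaction quotient is Q = [Pb²⁺]/[Hg²⁺] = 100.
E = E° − (RT/nF) ln Q = 0.98 − (8.314×323)/(2×96500) × (4.605) = 0.980 − 0.064 = 0.916 V.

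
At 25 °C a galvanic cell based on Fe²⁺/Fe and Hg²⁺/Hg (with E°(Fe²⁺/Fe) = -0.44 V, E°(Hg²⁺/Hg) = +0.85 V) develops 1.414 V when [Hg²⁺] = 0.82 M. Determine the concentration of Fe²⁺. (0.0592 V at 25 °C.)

5.3 × 10^-5 M

From the Nernst equation, log Q = n(E° − E)/0.0592 = 2(1.29 − 1.414)/0.0592 = -4.189, so Q = 6.47 × 10^-5.
With Q = [Fe²⁺]/[Hg²⁺] and the known concentrations, [Fe²⁺] in the numerator gives [Fe²⁺] = 5.3 × 10^-5 M.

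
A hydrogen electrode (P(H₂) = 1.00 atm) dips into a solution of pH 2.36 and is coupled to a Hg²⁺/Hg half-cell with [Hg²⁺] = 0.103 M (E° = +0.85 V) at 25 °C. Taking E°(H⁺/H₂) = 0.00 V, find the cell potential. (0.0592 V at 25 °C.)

0.96 V

The Hg²⁺/Hg couple is the cathode, so E°_cell = 0.85 V; n = 2.
[H⁺] = 10^(−2.36) = 0.0044 M, and Q = [H⁺]^2 / ([Hg²⁺]·P(H₂)) = 1.85 × 10^-4.
E = E° − (0.0592/2) log Q = 0.85 − (0.0592/2)(-3.733) = 0.960 V.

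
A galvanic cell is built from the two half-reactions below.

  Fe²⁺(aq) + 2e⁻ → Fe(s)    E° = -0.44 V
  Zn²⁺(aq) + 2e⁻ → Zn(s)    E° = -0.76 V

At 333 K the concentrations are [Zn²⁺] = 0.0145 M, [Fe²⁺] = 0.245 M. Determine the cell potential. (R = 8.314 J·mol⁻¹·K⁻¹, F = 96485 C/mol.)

0.361 V

The Fe²⁺/Fe couple has the higher reduction potential and acts as the cathode, so E°_cell = -0.44 − (-0.76) = 0.32 V.
Balancing electrons gives n = 2; the reaction quotient is Q = [Zn²⁺]/[Fe²⁺] = 0.0592.
E = E° − (RT/nF) ln Q = 0.32 − (8.314×333)/(2×96485) × (-2.827) = 0.320 + 0.041 = 0.361 V.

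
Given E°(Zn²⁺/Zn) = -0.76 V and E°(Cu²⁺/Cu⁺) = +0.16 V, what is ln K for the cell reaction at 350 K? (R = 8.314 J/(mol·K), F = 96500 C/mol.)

ln K = 61.0

E°_cell = +0.16 − (-0.76) = 0.92 V, with n = 2 electrons transferred.
At equilibrium E = 0, so the Nernst equation gives ln K = nFE°/RT = (2)(96500)(0.92)/((8.314)(350)) = 61.02.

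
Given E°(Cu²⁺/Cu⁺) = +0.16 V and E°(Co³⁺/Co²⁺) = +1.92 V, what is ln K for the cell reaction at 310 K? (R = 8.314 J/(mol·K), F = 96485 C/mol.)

ln K = 65.9

E°_cell = +1.92 − (+0.16) = 1.76 V, with n = 1 electron transferred.
At equilibrium E = 0, so the Nernst equation gives ln K = nFE°/RT = (1)(96485)(1.76)/((8.314)(310)) = 65.89.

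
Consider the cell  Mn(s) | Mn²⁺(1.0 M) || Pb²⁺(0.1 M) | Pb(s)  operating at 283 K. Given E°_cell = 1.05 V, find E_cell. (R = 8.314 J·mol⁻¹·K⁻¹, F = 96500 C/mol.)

Balancing electrons gives n = 2; the reaction quotient is Q = [Mn²⁺]/[Pb²⁺] = 10.0.
E = E° − (RT/nF) ln Q = 1.05 − (8.314×283)/(2×96500) × (2.303) = 1.050 − 0.028 = 1.022 V.

1.02 V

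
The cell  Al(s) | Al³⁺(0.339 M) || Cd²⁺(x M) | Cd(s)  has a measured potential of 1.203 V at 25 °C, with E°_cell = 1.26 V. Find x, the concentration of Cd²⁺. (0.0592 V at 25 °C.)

From the Nernst equation, log Q = n(E° − E)/0.0592 = 6(1.26 − 1.203)/0.0592 = 5.777, so Q = 5.98 × 10^5.
With Q = [Al³⁺]^2/[Cd²⁺]^3 and the known concentrations, [Cd²⁺]^3 in the denominator gives [Cd²⁺] = 0.0058 M.

0.0058 M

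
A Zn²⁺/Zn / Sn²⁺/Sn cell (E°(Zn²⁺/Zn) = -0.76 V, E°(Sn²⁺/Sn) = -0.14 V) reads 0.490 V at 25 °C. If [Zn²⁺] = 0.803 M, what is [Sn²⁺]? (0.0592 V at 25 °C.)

3.3 × 10^-5 M

From the Nernst equation, log Q = n(E° − E)/0.0592 = 2(0.62 − 0.490)/0.0592 = 4.392, so Q = 2.47 × 10^4.
With Q = [Zn²⁺]/[Sn²⁺] and the known concentrations, [Sn²⁺] in the denominator gives [Sn²⁺] = 3.3 × 10^-5 M.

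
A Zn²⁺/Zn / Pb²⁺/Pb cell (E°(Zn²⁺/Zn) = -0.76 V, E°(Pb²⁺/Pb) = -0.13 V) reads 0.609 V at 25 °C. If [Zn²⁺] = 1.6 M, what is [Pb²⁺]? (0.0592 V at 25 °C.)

From the Nernst equation, log Q = n(E° − E)/0.0592 = 2(0.63 − 0.609)/0.0592 = 0.709, so Q = 5.12.
With Q = [Zn²⁺]/[Pb²⁺] and the known concentrations, [Pb²⁺] in the denominator gives [Pb²⁺] = 0.31 M.

0.31 M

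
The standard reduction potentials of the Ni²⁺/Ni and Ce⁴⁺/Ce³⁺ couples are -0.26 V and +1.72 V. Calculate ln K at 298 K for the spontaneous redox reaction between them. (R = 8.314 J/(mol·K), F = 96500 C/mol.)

ln K = 154.2

E°_cell = +1.72 − (-0.26) = 1.98 V, with n = 2 electrons transferred.
At equilibrium E = 0, so the Nernst equation gives ln K = nFE°/RT = (2)(96500)(1.98)/((8.314)(298)) = 154.24.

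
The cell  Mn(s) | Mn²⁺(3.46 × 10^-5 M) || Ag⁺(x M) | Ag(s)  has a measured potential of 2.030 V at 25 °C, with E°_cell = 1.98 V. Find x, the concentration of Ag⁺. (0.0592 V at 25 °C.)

0.041 M

From the Nernst equation, log Q = n(E° − E)/0.0592 = 2(1.98 − 2.030)/0.0592 = -1.689, so Q = 0.0205.
With Q = [Mn²⁺]/[Ag⁺]^2 and the known concentrations, [Ag⁺]^2 in the denominator gives [Ag⁺] = 0.041 M.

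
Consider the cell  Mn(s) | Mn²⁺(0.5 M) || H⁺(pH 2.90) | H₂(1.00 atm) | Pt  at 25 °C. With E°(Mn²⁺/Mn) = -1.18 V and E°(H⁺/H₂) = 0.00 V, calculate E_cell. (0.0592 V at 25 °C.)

1.02 V

The hydrogen couple is the cathode, so E°_cell = 1.18 V; n = 2.
[H⁺] = 10^(−2.90) = 0.0013 M, and Q = [Mn²⁺]·P(H₂) / [H⁺]^2 = 3.15 × 10^5.
E = E° − (0.0592/2) log Q = 1.18 − (0.0592/2)(5.499) = 1.017 V.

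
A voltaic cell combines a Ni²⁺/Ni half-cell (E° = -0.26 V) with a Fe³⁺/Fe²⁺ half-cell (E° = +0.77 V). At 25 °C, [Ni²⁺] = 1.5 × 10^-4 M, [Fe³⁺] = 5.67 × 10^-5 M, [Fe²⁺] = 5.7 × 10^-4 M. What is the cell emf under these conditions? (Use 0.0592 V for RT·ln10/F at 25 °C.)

The Fe³⁺/Fe²⁺ couple has the higher reduction potential and acts as the cathode, so E°_cell = +0.77 − (-0.26) = 1.03 V.
Balancing electrons gives n = 2; the reaction quotient is Q = [Ni²⁺]·[Fe²⁺]^2/[Fe³⁺]^2 = 0.0152.
At 25 °C, E = E° − (0.0592/n) log Q = 1.03 − (0.0592/2)(-1.819) = 1.030 + 0.054 = 1.084 V.

1.08 V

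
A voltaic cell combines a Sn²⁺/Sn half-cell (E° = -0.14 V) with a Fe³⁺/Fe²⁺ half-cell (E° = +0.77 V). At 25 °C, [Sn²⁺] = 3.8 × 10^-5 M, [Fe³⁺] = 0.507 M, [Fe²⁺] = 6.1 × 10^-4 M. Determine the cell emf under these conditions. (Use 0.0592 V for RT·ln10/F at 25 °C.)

The Fe³⁺/Fe²⁺ couple has the higher reduction potential and acts as the cathode, so E°_cell = +0.77 − (-0.14) = 0.91 V.
Balancing electrons gives n = 2; the reaction quotient is Q = [Sn²⁺]·[Fe²⁺]^2/[Fe³⁺]^2 = 5.5 × 10^-11.
At 25 °C, E = E° − (0.0592/n) log Q = 0.91 − (0.0592/2)(-10.260) = 0.910 + 0.304 = 1.214 V.

1.21 V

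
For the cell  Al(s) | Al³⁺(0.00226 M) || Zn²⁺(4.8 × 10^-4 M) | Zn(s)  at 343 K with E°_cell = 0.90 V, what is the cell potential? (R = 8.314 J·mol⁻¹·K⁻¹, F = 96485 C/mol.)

Balancing electrons gives n = 6; the reaction quotient is Q = [Al³⁺]^2/[Zn²⁺]^3 = 4.62 × 10^4.
E = E° − (RT/nF) ln Q = 0.90 − (8.314×343)/(6×96485) × (10.740) = 0.900 − 0.053 = 0.847 V.

0.847 V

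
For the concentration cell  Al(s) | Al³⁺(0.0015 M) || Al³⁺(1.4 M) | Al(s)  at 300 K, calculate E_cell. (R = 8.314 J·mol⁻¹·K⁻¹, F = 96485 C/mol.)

Both half-cells are Al³⁺/Al, so E°_cell = 0. The concentrated side is the cathode; the cell reaction moves Al³⁺ from high to low concentration with n = 3.
Q = [Al³⁺]_dilute/[Al³⁺]_conc = 0.0015/1.4 = 0.00107.
E = 0 − (RT/nF) ln Q = −((8.314×300)/(3×96485))(-6.839) = 0.0589 V.

0.059 V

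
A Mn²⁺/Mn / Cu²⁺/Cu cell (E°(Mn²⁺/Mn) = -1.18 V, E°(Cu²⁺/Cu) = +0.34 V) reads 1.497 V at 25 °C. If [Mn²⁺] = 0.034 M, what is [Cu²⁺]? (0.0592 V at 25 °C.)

0.0057 M

From the Nernst equation, log Q = n(E° − E)/0.0592 = 2(1.52 − 1.497)/0.0592 = 0.777, so Q = 5.98.
With Q = [Mn²⁺]/[Cu²⁺] and the known concentrations, [Cu²⁺] in the denominator gives [Cu²⁺] = 0.0057 M.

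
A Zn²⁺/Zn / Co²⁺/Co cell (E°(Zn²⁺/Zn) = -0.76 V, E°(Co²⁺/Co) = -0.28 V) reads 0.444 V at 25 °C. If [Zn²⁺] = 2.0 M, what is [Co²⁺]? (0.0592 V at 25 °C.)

0.12 M

From the Nernst equation, log Q = n(E° − E)/0.0592 = 2(0.48 − 0.444)/0.0592 = 1.216, so Q = 16.5.
With Q = [Zn²⁺]/[Co²⁺] and the known concentrations, [Co²⁺] in the denominator gives [Co²⁺] = 0.12 M.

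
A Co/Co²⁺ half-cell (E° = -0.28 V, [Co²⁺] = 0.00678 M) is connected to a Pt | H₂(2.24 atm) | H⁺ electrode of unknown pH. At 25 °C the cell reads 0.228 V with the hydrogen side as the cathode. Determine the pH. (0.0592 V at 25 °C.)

E°_cell = 0.28 V and n = 2.
log Q = n(E° − E)/0.0592 = 2×(0.28 − 0.228)/0.0592 = 1.757.
With Q = [Co²⁺]·P(H₂) / [H⁺]^2, solving for [H⁺] gives log[H⁺] = -1.788, so pH = 1.79.

pH = 1.79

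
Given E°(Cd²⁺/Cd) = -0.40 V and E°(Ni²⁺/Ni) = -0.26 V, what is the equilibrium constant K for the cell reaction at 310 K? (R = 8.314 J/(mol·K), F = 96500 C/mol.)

3.6 × 10^4

E°_cell = -0.26 − (-0.40) = 0.14 V, with n = 2 electrons transferred.
At equilibrium E = 0, so the Nernst equation gives ln K = nFE°/RT = (2)(96500)(0.14)/((8.314)(310)) = 10.48.
K = e^10.48 = 3.6 × 10^4.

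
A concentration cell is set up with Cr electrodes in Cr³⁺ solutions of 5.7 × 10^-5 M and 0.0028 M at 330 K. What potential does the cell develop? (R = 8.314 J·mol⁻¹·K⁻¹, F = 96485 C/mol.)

0.037 V

Both half-cells are Cr³⁺/Cr, so E°_cell = 0. The concentrated side is the cathode; the cell reaction moves Cr³⁺ from high to low concentration with n = 3.
Q = [Cr³⁺]_dilute/[Cr³⁺]_conc = 5.7 × 10^-5/0.0028 = 0.0204.
E = 0 − (RT/nF) ln Q = −((8.314×330)/(3×96485))(-3.894) = 0.0369 V.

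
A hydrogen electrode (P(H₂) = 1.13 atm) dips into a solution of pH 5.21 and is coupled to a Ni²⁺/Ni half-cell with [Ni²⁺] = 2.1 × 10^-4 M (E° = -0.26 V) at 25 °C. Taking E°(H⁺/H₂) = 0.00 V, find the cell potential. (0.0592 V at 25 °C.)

The hydrogen couple is the cathode, so E°_cell = 0.26 V; n = 2.
[H⁺] = 10^(−5.21) = 6.2 × 10^-6 M, and Q = [Ni²⁺]·P(H₂) / [H⁺]^2 = 6.24 × 10^6.
E = E° − (0.0592/2) log Q = 0.26 − (0.0592/2)(6.795) = 0.059 V.

0.059 V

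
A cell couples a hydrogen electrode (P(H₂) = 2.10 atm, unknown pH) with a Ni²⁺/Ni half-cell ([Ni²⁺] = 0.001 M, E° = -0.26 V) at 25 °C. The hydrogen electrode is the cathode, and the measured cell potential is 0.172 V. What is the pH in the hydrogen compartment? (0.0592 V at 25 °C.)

pH = 2.83

E°_cell = 0.26 V and n = 2.
log Q = n(E° − E)/0.0592 = 2×(0.26 − 0.172)/0.0592 = 2.973.
With Q = [Ni²⁺]·P(H₂) / [H⁺]^2, solving for [H⁺] gives log[H⁺] = -2.825, so pH = 2.83.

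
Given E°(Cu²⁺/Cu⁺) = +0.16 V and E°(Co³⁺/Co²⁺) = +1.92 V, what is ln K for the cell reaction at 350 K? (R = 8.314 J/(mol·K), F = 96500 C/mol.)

ln K = 58.4

E°_cell = +1.92 − (+0.16) = 1.76 V, with n = 1 electron transferred.
At equilibrium E = 0, so the Nernst equation gives ln K = nFE°/RT = (1)(96500)(1.76)/((8.314)(350)) = 58.37.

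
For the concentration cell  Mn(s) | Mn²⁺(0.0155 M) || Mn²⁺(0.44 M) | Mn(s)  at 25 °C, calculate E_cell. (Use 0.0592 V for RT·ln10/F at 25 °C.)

0.043 V

Both half-cells are Mn²⁺/Mn, so E°_cell = 0. The concentrated side is the cathode; the cell reaction moves Mn²⁺ from high to low concentration with n = 2.
Q = [Mn²⁺]_dilute/[Mn²⁺]_conc = 0.0155/0.44 = 0.0352.
E = 0 − (0.0592/2) log Q = −(0.0592/2)(-1.453) = 0.0430 V.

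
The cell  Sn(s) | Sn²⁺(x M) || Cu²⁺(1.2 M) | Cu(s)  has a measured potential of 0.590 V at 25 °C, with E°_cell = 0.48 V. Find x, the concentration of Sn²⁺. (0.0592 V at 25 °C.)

2.3 × 10^-4 M

From the Nernst equation, log Q = n(E° − E)/0.0592 = 2(0.48 − 0.590)/0.0592 = -3.716, so Q = 1.92 × 10^-4.
With Q = [Sn²⁺]/[Cu²⁺] and the known concentrations, [Sn²⁺] in the numerator gives [Sn²⁺] = 2.3 × 10^-4 M.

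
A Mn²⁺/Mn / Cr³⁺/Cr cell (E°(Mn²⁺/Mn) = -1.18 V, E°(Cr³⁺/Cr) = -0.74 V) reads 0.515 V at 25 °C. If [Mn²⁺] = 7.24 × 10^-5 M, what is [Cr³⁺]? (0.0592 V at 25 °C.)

0.0039 M

From the Nernst equation, log Q = n(E° − E)/0.0592 = 6(0.44 − 0.515)/0.0592 = -7.601, so Q = 2.5 × 10^-8.
With Q = [Mn²⁺]^3/[Cr³⁺]^2 and the known concentrations, [Cr³⁺]^2 in the denominator gives [Cr³⁺] = 0.0039 M.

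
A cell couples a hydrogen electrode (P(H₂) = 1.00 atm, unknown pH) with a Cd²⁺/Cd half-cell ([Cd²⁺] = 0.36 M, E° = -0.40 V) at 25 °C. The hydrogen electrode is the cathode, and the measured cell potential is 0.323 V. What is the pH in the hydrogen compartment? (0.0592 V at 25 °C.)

E°_cell = 0.40 V and n = 2.
log Q = n(E° − E)/0.0592 = 2×(0.40 − 0.323)/0.0592 = 2.601.
With Q = [Cd²⁺]·P(H₂) / [H⁺]^2, solving for [H⁺] gives log[H⁺] = -1.523, so pH = 1.52.

pH = 1.52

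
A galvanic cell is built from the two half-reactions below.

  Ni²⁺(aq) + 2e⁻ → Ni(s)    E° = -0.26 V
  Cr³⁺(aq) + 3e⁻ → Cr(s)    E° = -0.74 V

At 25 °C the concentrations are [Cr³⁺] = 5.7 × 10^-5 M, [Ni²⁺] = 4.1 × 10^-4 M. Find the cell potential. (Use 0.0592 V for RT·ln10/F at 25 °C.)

0.463 V

The Ni²⁺/Ni couple has the higher reduction potential and acts as the cathode, so E°_cell = -0.26 − (-0.74) = 0.48 V.
Balancing electrons gives n = 6; the reaction quotient is Q = [Cr³⁺]^2/[Ni²⁺]^3 = 47.1.
At 25 °C, E = E° − (0.0592/n) log Q = 0.48 − (0.0592/6)(1.673) = 0.480 − 0.017 = 0.463 V.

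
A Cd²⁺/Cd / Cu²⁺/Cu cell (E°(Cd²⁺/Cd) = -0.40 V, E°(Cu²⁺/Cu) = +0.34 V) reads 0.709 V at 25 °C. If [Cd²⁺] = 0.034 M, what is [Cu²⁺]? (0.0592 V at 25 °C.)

From the Nernst equation, log Q = n(E° − E)/0.0592 = 2(0.74 − 0.709)/0.0592 = 1.047, so Q = 11.2.
With Q = [Cd²⁺]/[Cu²⁺] and the known concentrations, [Cu²⁺] in the denominator gives [Cu²⁺] = 0.003 M.

0.003 M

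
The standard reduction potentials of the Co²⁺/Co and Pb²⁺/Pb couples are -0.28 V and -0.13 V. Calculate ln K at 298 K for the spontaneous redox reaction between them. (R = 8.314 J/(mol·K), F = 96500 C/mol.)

E°_cell = -0.13 − (-0.28) = 0.15 V, with n = 2 electrons transferred.
At equilibrium E = 0, so the Nernst equation gives ln K = nFE°/RT = (2)(96500)(0.15)/((8.314)(298)) = 11.68.

ln K = 11.7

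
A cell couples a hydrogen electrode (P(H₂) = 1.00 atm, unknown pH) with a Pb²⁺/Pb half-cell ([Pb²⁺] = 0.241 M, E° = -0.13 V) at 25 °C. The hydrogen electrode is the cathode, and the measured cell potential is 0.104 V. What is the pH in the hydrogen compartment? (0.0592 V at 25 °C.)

pH = 0.75

E°_cell = 0.13 V and n = 2.
log Q = n(E° − E)/0.0592 = 2×(0.13 − 0.104)/0.0592 = 0.878.
With Q = [Pb²⁺]·P(H₂) / [H⁺]^2, solving for [H⁺] gives log[H⁺] = -0.748, so pH = 0.75.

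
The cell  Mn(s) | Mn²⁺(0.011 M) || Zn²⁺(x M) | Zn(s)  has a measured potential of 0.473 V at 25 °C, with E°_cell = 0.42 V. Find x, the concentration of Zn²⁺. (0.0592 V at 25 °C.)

From the Nernst equation, log Q = n(E° − E)/0.0592 = 2(0.42 − 0.473)/0.0592 = -1.791, so Q = 0.0162.
With Q = [Mn²⁺]/[Zn²⁺] and the known concentrations, [Zn²⁺] in the denominator gives [Zn²⁺] = 0.68 M.

0.68 M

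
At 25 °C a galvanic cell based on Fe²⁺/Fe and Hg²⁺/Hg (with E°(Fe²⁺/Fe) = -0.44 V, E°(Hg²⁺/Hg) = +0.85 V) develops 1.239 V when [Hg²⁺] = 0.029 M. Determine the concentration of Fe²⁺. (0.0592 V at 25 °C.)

1.5 M

From the Nernst equation, log Q = n(E° − E)/0.0592 = 2(1.29 − 1.239)/0.0592 = 1.723, so Q = 52.8.
With Q = [Fe²⁺]/[Hg²⁺] and the known concentrations, [Fe²⁺] in the numerator gives [Fe²⁺] = 1.5 M.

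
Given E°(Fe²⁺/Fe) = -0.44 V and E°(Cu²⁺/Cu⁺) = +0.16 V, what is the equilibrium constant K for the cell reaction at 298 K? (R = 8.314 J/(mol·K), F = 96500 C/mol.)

2 × 10^20

E°_cell = +0.16 − (-0.44) = 0.60 V, with n = 2 electrons transferred.
At equilibrium E = 0, so the Nernst equation gives ln K = nFE°/RT = (2)(96500)(0.60)/((8.314)(298)) = 46.74.
K = e^46.74 = 2 × 10^20.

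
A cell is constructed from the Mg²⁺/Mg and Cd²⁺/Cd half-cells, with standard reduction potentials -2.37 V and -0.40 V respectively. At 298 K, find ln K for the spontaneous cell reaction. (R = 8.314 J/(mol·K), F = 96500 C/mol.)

ln K = 153.5

E°_cell = -0.40 − (-2.37) = 1.97 V, with n = 2 electrons transferred.
At equilibrium E = 0, so the Nernst equation gives ln K = nFE°/RT = (2)(96500)(1.97)/((8.314)(298)) = 153.46.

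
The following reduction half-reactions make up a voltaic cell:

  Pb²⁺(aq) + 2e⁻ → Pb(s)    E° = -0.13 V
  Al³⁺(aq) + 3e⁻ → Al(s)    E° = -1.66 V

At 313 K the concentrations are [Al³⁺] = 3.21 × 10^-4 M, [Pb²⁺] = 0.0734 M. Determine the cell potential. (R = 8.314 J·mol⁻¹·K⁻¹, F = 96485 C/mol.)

1.57 V

The Pb²⁺/Pb couple has the higher reduction potential and acts as the cathode, so E°_cell = -0.13 − (-1.66) = 1.53 V.
Balancing electrons gives n = 6; the reaction quotient is Q = [Al³⁺]^2/[Pb²⁺]^3 = 2.61 × 10^-4.
E = E° − (RT/nF) ln Q = 1.53 − (8.314×313)/(6×96485) × (-8.253) = 1.530 + 0.037 = 1.567 V.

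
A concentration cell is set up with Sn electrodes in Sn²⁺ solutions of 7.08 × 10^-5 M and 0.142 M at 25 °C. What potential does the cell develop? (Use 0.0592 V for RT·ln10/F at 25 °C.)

0.098 V

Both half-cells are Sn²⁺/Sn, so E°_cell = 0. The concentrated side is the cathode; the cell reaction moves Sn²⁺ from high to low concentration with n = 2.
Q = [Sn²⁺]_dilute/[Sn²⁺]_conc = 7.08 × 10^-5/0.142 = 4.99 × 10^-4.
E = 0 − (0.0592/2) log Q = −(0.0592/2)(-3.302) = 0.0977 V.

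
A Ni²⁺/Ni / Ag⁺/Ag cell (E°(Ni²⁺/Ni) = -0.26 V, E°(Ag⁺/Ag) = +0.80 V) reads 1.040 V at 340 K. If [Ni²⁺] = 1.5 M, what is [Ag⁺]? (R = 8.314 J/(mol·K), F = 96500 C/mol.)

0.62 M

From the Nernst equation, ln Q = nF(E° − E)/RT = 2×96500×(1.06 − 1.040)/(8.314×340) = 1.366, so Q = 3.92.
With Q = [Ni²⁺]/[Ag⁺]^2 and the known concentrations, [Ag⁺]^2 in the denominator gives [Ag⁺] = 0.62 M.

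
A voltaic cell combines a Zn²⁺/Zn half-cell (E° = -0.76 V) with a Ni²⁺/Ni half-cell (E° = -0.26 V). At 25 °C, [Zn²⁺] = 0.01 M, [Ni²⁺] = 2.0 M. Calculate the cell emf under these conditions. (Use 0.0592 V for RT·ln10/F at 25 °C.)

0.568 V

The Ni²⁺/Ni couple has the higher reduction potential and acts as the cathode, so E°_cell = -0.26 − (-0.76) = 0.50 V.
Balancing electrons gives n = 2; the reaction quotient is Q = [Zn²⁺]/[Ni²⁺] = 0.00500.
At 25 °C, E = E° − (0.0592/n) log Q = 0.50 − (0.0592/2)(-2.301) = 0.500 + 0.068 = 0.568 V.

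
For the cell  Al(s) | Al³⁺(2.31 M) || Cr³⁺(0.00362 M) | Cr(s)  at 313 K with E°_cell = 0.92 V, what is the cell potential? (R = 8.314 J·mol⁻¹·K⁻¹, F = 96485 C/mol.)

Balancing electrons gives n = 3; the reaction quotient is Q = [Al³⁺]/[Cr³⁺] = 638.
E = E° − (RT/nF) ln Q = 0.92 − (8.314×313)/(3×96485) × (6.459) = 0.920 − 0.058 = 0.862 V.

0.862 V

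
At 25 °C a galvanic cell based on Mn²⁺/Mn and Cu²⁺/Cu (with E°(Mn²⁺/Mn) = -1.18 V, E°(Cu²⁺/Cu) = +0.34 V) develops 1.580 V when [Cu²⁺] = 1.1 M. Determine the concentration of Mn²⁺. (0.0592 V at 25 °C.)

From the Nernst equation, log Q = n(E° − E)/0.0592 = 2(1.52 − 1.580)/0.0592 = -2.027, so Q = 0.00940.
With Q = [Mn²⁺]/[Cu²⁺] and the known concentrations, [Mn²⁺] in the numerator gives [Mn²⁺] = 0.01 M.

0.01 M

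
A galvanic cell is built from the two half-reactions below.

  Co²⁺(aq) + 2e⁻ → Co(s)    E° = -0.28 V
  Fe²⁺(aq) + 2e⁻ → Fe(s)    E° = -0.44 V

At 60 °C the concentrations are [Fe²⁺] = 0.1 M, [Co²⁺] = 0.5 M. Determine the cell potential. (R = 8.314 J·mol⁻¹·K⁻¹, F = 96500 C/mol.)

The Co²⁺/Co couple has the higher reduction potential and acts as the cathode, so E°_cell = -0.28 − (-0.44) = 0.16 V.
Balancing electrons gives n = 2; the reaction quotient is Q = [Fe²⁺]/[Co²⁺] = 0.200.
E = E° − (RT/nF) ln Q = 0.16 − (8.314×333)/(2×96500) × (-1.609) = 0.160 + 0.023 = 0.183 V.

0.183 V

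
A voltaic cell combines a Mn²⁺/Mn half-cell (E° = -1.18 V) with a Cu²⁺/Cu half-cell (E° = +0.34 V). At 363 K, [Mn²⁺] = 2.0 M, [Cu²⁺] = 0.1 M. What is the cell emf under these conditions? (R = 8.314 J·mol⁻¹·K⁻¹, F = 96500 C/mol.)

The Cu²⁺/Cu couple has the higher reduction potential and acts as the cathode, so E°_cell = +0.34 − (-1.18) = 1.52 V.
Balancing electrons gives n = 2; the reaction quotient is Q = [Mn²⁺]/[Cu²⁺] = 20.0.
E = E° − (RT/nF) ln Q = 1.52 − (8.314×363)/(2×96500) × (2.996) = 1.520 − 0.047 = 1.473 V.

1.47 V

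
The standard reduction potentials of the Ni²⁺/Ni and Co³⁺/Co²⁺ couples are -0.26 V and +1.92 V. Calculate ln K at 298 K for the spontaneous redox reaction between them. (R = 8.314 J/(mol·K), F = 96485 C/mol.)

ln K = 169.8

E°_cell = +1.92 − (-0.26) = 2.18 V, with n = 2 electrons transferred.
At equilibrium E = 0, so the Nernst equation gives ln K = nFE°/RT = (2)(96485)(2.18)/((8.314)(298)) = 169.79.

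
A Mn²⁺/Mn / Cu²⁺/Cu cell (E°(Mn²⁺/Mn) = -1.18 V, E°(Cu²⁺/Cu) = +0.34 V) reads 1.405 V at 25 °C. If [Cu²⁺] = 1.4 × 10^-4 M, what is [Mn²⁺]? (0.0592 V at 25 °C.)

1.1 M

From the Nernst equation, log Q = n(E° − E)/0.0592 = 2(1.52 − 1.405)/0.0592 = 3.885, so Q = 7680.
With Q = [Mn²⁺]/[Cu²⁺] and the known concentrations, [Mn²⁺] in the numerator gives [Mn²⁺] = 1.1 M.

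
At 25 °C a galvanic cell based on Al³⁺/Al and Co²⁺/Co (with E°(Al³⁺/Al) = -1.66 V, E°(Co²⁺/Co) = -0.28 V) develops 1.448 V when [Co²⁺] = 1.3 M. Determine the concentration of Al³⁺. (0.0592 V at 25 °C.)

5.3 × 10^-4 M

From the Nernst equation, log Q = n(E° − E)/0.0592 = 6(1.38 − 1.448)/0.0592 = -6.892, so Q = 1.28 × 10^-7.
With Q = [Al³⁺]^2/[Co²⁺]^3 and the known concentrations, [Al³⁺]^2 in the numerator gives [Al³⁺] = 5.3 × 10^-4 M.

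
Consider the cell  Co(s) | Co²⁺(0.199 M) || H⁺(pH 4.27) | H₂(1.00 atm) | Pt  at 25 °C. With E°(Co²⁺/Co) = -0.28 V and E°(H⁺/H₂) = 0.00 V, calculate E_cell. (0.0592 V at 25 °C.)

0.048 V

The hydrogen couple is the cathode, so E°_cell = 0.28 V; n = 2.
[H⁺] = 10^(−4.27) = 5.4 × 10^-5 M, and Q = [Co²⁺]·P(H₂) / [H⁺]^2 = 6.9 × 10^7.
E = E° − (0.0592/2) log Q = 0.28 − (0.0592/2)(7.839) = 0.048 V.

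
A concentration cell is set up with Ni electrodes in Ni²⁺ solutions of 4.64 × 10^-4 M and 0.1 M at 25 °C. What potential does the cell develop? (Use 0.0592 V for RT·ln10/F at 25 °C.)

Both half-cells are Ni²⁺/Ni, so E°_cell = 0. The concentrated side is the cathode; the cell reaction moves Ni²⁺ from high to low concentration with n = 2.
Q = [Ni²⁺]_dilute/[Ni²⁺]_conc = 4.64 × 10^-4/0.1 = 0.00464.
E = 0 − (0.0592/2) log Q = −(0.0592/2)(-2.333) = 0.0691 V.

0.069 V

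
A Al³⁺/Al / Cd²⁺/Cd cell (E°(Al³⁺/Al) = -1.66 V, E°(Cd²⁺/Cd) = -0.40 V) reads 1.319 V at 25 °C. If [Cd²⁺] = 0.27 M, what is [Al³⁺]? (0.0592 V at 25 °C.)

From the Nernst equation, log Q = n(E° − E)/0.0592 = 6(1.26 − 1.319)/0.0592 = -5.980, so Q = 1.05 × 10^-6.
With Q = [Al³⁺]^2/[Cd²⁺]^3 and the known concentrations, [Al³⁺]^2 in the numerator gives [Al³⁺] = 1.4 × 10^-4 M.

1.4 × 10^-4 M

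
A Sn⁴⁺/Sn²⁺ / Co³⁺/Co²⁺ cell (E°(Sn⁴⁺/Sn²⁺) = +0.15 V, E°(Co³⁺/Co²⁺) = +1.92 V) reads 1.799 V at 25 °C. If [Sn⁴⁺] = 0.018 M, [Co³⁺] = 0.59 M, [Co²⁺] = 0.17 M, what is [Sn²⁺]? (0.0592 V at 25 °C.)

From the Nernst equation, log Q = n(E° − E)/0.0592 = 2(1.77 − 1.799)/0.0592 = -0.980, so Q = 0.105.
With Q = [Sn⁴⁺]·[Co²⁺]^2/([Sn²⁺]·[Co³⁺]^2) and the known concentrations, [Sn²⁺] in the denominator gives [Sn²⁺] = 0.014 M.

0.014 M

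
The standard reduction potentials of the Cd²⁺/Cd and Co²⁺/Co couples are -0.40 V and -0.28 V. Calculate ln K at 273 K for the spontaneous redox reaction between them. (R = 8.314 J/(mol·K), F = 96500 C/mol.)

E°_cell = -0.28 − (-0.40) = 0.12 V, with n = 2 electrons transferred.
At equilibrium E = 0, so the Nernst equation gives ln K = nFE°/RT = (2)(96500)(0.12)/((8.314)(273)) = 10.20.

ln K = 10.2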